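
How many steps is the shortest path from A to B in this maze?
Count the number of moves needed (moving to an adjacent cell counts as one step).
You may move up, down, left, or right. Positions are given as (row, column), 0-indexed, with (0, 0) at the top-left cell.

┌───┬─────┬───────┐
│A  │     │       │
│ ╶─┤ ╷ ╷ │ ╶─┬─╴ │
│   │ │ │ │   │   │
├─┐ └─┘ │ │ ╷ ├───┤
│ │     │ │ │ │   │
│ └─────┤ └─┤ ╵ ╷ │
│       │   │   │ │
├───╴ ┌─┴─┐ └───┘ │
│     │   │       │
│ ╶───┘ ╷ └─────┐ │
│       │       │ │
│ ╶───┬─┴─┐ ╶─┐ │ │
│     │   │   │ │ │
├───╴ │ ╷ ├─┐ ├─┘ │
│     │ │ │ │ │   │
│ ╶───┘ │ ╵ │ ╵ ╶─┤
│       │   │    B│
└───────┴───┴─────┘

Using BFS to find shortest path:
Start: (0, 0), End: (8, 8)
Path found:
(0,0) → (1,0) → (1,1) → (2,1) → (2,2) → (2,3) → (1,3) → (0,3) → (0,4) → (1,4) → (2,4) → (3,4) → (3,5) → (4,5) → (4,6) → (4,7) → (4,8) → (5,8) → (6,8) → (7,8) → (7,7) → (8,7) → (8,8)
Number of steps: 22

Solution:

┌───┬─────┬───────┐
│A  │  ↱ ↓│       │
│ ╶─┤ ╷ ╷ │ ╶─┬─╴ │
│↳ ↓│ │↑│↓│   │   │
├─┐ └─┘ │ │ ╷ ├───┤
│ │↳ → ↑│↓│ │ │   │
│ └─────┤ └─┤ ╵ ╷ │
│       │↳ ↓│   │ │
├───╴ ┌─┴─┐ └───┘ │
│     │   │↳ → → ↓│
│ ╶───┘ ╷ └─────┐ │
│       │       │↓│
│ ╶───┬─┴─┐ ╶─┐ │ │
│     │   │   │ │↓│
├───╴ │ ╷ ├─┐ ├─┘ │
│     │ │ │ │ │↓ ↲│
│ ╶───┘ │ ╵ │ ╵ ╶─┤
│       │   │  ↳ B│
└───────┴───┴─────┘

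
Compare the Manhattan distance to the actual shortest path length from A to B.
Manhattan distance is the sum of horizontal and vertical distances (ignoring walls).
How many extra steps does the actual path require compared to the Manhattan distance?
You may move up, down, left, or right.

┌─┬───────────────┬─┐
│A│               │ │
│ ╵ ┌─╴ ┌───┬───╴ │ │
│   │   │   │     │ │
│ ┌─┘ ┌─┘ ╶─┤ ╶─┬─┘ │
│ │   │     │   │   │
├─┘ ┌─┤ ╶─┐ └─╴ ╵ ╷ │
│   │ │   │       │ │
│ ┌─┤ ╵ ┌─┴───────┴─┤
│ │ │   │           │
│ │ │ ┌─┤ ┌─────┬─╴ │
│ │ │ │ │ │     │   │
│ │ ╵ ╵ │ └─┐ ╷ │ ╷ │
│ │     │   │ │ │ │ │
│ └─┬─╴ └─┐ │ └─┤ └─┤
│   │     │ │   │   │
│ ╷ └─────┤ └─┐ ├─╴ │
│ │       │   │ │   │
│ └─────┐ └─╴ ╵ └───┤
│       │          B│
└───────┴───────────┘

Manhattan distance: |9 - 0| + |9 - 0| = 18
Actual path length: 26
Extra steps: 26 - 18 = 8

Solution:

┌─┬───────────────┬─┐
│A│↱ → ↓          │ │
│ ╵ ┌─╴ ┌───┬───╴ │ │
│↳ ↑│↓ ↲│   │     │ │
│ ┌─┘ ┌─┘ ╶─┤ ╶─┬─┘ │
│ │↓ ↲│     │   │   │
├─┘ ┌─┤ ╶─┐ └─╴ ╵ ╷ │
│↓ ↲│ │   │       │ │
│ ┌─┤ ╵ ┌─┴───────┴─┤
│↓│ │   │           │
│ │ │ ┌─┤ ┌─────┬─╴ │
│↓│ │ │ │ │     │   │
│ │ ╵ ╵ │ └─┐ ╷ │ ╷ │
│↓│     │   │ │ │ │ │
│ └─┬─╴ └─┐ │ └─┤ └─┤
│↳ ↓│     │ │   │   │
│ ╷ └─────┤ └─┐ ├─╴ │
│ │↳ → → ↓│   │ │   │
│ └─────┐ └─╴ ╵ └───┤
│       │↳ → → → → B│
└───────┴───────────┘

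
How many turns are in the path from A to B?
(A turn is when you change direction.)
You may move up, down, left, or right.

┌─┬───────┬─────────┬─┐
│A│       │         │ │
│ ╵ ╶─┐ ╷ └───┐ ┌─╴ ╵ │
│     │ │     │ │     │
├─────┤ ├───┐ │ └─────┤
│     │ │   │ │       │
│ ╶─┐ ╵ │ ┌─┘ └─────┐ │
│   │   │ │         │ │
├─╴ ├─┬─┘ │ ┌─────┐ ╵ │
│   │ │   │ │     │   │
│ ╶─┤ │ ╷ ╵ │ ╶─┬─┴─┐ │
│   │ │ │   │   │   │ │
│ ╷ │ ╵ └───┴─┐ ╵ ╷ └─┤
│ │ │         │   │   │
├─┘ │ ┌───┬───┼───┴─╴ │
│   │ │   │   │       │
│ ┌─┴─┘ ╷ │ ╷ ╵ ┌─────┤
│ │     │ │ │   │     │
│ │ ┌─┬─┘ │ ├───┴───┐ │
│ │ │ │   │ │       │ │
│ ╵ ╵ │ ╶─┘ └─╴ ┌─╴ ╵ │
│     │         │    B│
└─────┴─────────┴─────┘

Directions: down, right, up, right, right, down, down, down, left, up, left, left, down, right, down, left, down, right, down, down, left, down, down, down, right, up, up, right, right, up, right, down, down, left, down, right, right, right, right, up, right, right, down, right
Number of turns: 29

Solution:

┌─┬───────┬─────────┬─┐
│A│↱ → ↓  │         │ │
│ ╵ ╶─┐ ╷ └───┐ ┌─╴ ╵ │
│↳ ↑  │↓│     │ │     │
├─────┤ ├───┐ │ └─────┤
│↓ ← ↰│↓│   │ │       │
│ ╶─┐ ╵ │ ┌─┘ └─────┐ │
│↳ ↓│↑ ↲│ │         │ │
├─╴ ├─┬─┘ │ ┌─────┐ ╵ │
│↓ ↲│ │   │ │     │   │
│ ╶─┤ │ ╷ ╵ │ ╶─┬─┴─┐ │
│↳ ↓│ │ │   │   │   │ │
│ ╷ │ ╵ └───┴─┐ ╵ ╷ └─┤
│ │↓│         │   │   │
├─┘ │ ┌───┬───┼───┴─╴ │
│↓ ↲│ │↱ ↓│   │       │
│ ┌─┴─┘ ╷ │ ╷ ╵ ┌─────┤
│↓│↱ → ↑│↓│ │   │     │
│ │ ┌─┬─┘ │ ├───┴───┐ │
│↓│↑│ │↓ ↲│ │  ↱ → ↓│ │
│ ╵ ╵ │ ╶─┘ └─╴ ┌─╴ ╵ │
│↳ ↑  │↳ → → → ↑│  ↳ B│
└─────┴─────────┴─────┘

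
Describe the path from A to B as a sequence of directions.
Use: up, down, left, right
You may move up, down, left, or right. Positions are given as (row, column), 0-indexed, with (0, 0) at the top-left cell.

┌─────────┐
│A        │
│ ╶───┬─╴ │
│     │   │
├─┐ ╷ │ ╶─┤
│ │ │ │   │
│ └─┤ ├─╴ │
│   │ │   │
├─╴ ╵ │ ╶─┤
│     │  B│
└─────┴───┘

Finding the path and converting it to directions:
Path through cells: (0,0) → (0,1) → (0,2) → (0,3) → (0,4) → (1,4) → (1,3) → (2,3) → (2,4) → (3,4) → (3,3) → (4,3) → (4,4)
Directions: right, right, right, right, down, left, down, right, down, left, down, right

Solution:

┌─────────┐
│A → → → ↓│
│ ╶───┬─╴ │
│     │↓ ↲│
├─┐ ╷ │ ╶─┤
│ │ │ │↳ ↓│
│ └─┤ ├─╴ │
│   │ │↓ ↲│
├─╴ ╵ │ ╶─┤
│     │↳ B│
└─────┴───┘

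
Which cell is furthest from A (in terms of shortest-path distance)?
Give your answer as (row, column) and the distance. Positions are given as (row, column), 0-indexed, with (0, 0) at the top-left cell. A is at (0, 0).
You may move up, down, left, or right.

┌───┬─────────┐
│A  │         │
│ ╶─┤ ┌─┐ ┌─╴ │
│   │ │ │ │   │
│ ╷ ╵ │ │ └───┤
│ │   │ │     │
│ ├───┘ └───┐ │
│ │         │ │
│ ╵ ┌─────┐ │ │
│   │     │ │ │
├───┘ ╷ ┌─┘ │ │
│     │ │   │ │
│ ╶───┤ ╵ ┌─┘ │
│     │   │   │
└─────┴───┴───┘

Computing BFS distances from A to all cells:
Furthest cell: (6, 2)
Distance: 24 steps

Path from A to the furthest cell:

┌───┬─────────┐
│A  │         │
│ ╶─┤ ┌─┐ ┌─╴ │
│↓  │ │ │ │   │
│ ╷ ╵ │ │ └───┤
│↓│   │ │     │
│ ├───┘ └───┐ │
│↓│↱ → → → ↓│ │
│ ╵ ┌─────┐ │ │
│↳ ↑│↓ ↰  │↓│ │
├───┘ ╷ ┌─┘ │ │
│↓ ← ↲│↑│↓ ↲│ │
│ ╶───┤ ╵ ┌─┘ │
│↳ → B│↑ ↲│   │
└─────┴───┴───┘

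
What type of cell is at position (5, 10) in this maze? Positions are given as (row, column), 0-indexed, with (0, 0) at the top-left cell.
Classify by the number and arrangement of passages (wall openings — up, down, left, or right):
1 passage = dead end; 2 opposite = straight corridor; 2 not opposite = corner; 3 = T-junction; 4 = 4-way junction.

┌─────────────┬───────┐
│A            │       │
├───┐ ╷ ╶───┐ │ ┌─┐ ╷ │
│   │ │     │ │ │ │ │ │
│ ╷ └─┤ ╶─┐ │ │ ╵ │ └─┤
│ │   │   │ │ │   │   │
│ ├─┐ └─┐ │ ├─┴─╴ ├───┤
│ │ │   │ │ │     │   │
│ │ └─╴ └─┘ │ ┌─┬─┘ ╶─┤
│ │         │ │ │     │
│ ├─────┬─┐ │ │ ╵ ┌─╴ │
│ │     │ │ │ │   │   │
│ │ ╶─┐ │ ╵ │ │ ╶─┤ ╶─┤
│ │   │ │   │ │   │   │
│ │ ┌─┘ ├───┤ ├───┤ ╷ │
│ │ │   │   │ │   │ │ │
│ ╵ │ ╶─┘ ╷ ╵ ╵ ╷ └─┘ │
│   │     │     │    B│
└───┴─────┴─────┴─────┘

Checking cell at (5, 10):
Number of passages: 2
Cell type: corner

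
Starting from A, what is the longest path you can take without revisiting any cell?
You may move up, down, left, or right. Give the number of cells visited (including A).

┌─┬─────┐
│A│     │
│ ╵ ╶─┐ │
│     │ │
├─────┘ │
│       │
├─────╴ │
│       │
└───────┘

Finding longest simple path using DFS:
Start: (0, 0)
Longest path visits 12 cells
Path: A → down → right → up → right → right → down → down → down → left → left → left

Solution:

┌─┬─────┐
│A│↱ → ↓│
│ ╵ ╶─┐ │
│↳ ↑  │↓│
├─────┘ │
│      ↓│
├─────╴ │
│B ← ← ↲│
└───────┘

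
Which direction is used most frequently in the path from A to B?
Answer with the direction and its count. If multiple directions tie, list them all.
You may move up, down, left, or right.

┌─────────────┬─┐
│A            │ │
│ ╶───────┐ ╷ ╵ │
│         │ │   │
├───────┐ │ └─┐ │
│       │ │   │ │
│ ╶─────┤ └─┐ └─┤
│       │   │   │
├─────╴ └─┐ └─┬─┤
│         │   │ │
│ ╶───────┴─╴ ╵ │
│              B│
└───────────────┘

Directions: down, right, right, right, right, down, down, right, down, right, down, right
Counts: {'down': 5, 'right': 7}
Most common: right (7 times)

Solution:

┌─────────────┬─┐
│A            │ │
│ ╶───────┐ ╷ ╵ │
│↳ → → → ↓│ │   │
├───────┐ │ └─┐ │
│       │↓│   │ │
│ ╶─────┤ └─┐ └─┤
│       │↳ ↓│   │
├─────╴ └─┐ └─┬─┤
│         │↳ ↓│ │
│ ╶───────┴─╴ ╵ │
│            ↳ B│
└───────────────┘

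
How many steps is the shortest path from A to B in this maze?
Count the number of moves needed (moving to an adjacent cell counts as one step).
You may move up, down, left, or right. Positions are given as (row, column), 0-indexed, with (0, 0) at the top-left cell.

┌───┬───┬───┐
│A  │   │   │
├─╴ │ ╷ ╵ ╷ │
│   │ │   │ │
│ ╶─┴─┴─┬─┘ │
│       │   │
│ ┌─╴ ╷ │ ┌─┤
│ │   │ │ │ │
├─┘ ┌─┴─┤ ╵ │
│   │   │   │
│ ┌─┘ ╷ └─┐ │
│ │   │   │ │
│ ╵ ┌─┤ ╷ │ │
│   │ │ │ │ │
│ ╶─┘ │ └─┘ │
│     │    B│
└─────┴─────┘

Using BFS to find shortest path:
Start: (0, 0), End: (7, 5)
Path found:
(0,0) → (0,1) → (1,1) → (1,0) → (2,0) → (2,1) → (2,2) → (3,2) → (3,1) → (4,1) → (4,0) → (5,0) → (6,0) → (6,1) → (5,1) → (5,2) → (4,2) → (4,3) → (5,3) → (6,3) → (7,3) → (7,4) → (7,5)
Number of steps: 22

Solution:

┌───┬───┬───┐
│A ↓│   │   │
├─╴ │ ╷ ╵ ╷ │
│↓ ↲│ │   │ │
│ ╶─┴─┴─┬─┘ │
│↳ → ↓  │   │
│ ┌─╴ ╷ │ ┌─┤
│ │↓ ↲│ │ │ │
├─┘ ┌─┴─┤ ╵ │
│↓ ↲│↱ ↓│   │
│ ┌─┘ ╷ └─┐ │
│↓│↱ ↑│↓  │ │
│ ╵ ┌─┤ ╷ │ │
│↳ ↑│ │↓│ │ │
│ ╶─┘ │ └─┘ │
│     │↳ → B│
└─────┴─────┘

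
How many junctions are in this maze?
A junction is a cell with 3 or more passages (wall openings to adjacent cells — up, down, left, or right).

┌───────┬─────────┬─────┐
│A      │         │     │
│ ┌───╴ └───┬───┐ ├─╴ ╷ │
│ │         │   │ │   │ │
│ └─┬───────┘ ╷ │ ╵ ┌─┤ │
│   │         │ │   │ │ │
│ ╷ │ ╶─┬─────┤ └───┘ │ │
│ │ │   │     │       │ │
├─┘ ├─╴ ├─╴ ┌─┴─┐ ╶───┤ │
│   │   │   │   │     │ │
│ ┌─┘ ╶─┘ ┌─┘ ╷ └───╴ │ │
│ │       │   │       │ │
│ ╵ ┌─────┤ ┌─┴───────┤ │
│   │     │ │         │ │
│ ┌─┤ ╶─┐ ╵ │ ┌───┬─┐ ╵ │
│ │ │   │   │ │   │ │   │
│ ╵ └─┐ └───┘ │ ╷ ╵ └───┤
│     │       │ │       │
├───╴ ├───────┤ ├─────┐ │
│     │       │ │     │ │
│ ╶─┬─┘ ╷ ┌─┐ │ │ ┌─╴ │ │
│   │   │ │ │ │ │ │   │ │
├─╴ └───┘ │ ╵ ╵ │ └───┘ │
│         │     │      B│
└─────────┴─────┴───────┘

Checking each cell for number of passages:

Junctions found (3+ passages):
  (0, 10): 3 passages
  (1, 3): 3 passages
  (2, 0): 3 passages
  (3, 5): 3 passages
  (3, 8): 3 passages
  (5, 2): 3 passages
  (6, 0): 3 passages
  (8, 1): 3 passages
  (8, 9): 3 passages
  (9, 4): 3 passages
  (11, 1): 3 passages
  (11, 6): 3 passages
Total junctions: 12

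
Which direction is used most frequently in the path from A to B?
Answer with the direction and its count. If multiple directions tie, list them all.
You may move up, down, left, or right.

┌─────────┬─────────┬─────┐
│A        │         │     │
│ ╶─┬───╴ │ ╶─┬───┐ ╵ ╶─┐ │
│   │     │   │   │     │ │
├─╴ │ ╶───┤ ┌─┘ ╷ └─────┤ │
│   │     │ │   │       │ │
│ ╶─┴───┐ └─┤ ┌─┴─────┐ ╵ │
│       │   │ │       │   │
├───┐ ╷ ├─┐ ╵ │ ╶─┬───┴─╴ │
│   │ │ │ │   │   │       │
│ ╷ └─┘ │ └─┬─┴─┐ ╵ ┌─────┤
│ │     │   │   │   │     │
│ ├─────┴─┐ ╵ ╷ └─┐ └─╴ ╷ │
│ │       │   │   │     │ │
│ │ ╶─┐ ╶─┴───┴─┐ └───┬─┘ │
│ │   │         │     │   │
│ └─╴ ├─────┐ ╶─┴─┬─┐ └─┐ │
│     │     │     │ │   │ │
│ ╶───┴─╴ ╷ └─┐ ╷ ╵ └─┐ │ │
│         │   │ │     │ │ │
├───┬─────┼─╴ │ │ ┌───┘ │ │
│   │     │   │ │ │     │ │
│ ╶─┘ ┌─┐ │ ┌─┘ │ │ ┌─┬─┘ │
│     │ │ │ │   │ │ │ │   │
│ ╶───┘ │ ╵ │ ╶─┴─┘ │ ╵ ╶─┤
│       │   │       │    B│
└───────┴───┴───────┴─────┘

Directions: right, right, right, right, down, left, left, down, right, right, down, right, down, right, up, up, right, up, right, down, right, right, right, down, right, down, left, left, left, down, down, right, right, up, right, down, down, down, down, down, down, left, down, right
Counts: {'right': 18, 'down': 16, 'left': 6, 'up': 4}
Most common: right (18 times)

Solution:

┌─────────┬─────────┬─────┐
│A → → → ↓│         │     │
│ ╶─┬───╴ │ ╶─┬───┐ ╵ ╶─┐ │
│   │↓ ← ↲│   │↱ ↓│     │ │
├─╴ │ ╶───┤ ┌─┘ ╷ └─────┤ │
│   │↳ → ↓│ │↱ ↑│↳ → → ↓│ │
│ ╶─┴───┐ └─┤ ┌─┴─────┐ ╵ │
│       │↳ ↓│↑│       │↳ ↓│
├───┐ ╷ ├─┐ ╵ │ ╶─┬───┴─╴ │
│   │ │ │ │↳ ↑│   │↓ ← ← ↲│
│ ╷ └─┘ │ └─┬─┴─┐ ╵ ┌─────┤
│ │     │   │   │  ↓│  ↱ ↓│
│ ├─────┴─┐ ╵ ╷ └─┐ └─╴ ╷ │
│ │       │   │   │↳ → ↑│↓│
│ │ ╶─┐ ╶─┴───┴─┐ └───┬─┘ │
│ │   │         │     │  ↓│
│ └─╴ ├─────┐ ╶─┴─┬─┐ └─┐ │
│     │     │     │ │   │↓│
│ ╶───┴─╴ ╷ └─┐ ╷ ╵ └─┐ │ │
│         │   │ │     │ │↓│
├───┬─────┼─╴ │ │ ┌───┘ │ │
│   │     │   │ │ │     │↓│
│ ╶─┘ ┌─┐ │ ┌─┘ │ │ ┌─┬─┘ │
│     │ │ │ │   │ │ │ │↓ ↲│
│ ╶───┘ │ ╵ │ ╶─┴─┘ │ ╵ ╶─┤
│       │   │       │  ↳ B│
└───────┴───┴───────┴─────┘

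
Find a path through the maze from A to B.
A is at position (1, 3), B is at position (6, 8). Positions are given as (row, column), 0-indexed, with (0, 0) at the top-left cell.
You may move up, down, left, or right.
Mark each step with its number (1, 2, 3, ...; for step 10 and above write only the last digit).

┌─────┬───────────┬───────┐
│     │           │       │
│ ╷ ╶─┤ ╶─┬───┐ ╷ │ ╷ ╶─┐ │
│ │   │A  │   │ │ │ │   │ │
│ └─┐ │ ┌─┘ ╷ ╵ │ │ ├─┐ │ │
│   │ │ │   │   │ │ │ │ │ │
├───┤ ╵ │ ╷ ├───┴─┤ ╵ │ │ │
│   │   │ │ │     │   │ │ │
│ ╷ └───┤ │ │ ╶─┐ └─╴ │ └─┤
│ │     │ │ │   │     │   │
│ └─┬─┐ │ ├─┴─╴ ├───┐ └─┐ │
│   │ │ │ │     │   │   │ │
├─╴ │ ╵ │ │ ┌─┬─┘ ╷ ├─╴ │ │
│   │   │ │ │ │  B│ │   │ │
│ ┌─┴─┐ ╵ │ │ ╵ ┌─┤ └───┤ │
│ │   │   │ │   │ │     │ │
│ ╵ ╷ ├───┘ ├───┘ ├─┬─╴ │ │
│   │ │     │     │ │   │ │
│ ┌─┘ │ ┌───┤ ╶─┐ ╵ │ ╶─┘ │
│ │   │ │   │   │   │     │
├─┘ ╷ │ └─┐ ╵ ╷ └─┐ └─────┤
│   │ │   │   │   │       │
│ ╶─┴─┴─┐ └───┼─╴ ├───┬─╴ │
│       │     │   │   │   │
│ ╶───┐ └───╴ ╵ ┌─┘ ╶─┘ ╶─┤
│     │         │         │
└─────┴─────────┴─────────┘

Finding the shortest path from (1, 3) to (6, 8):
Path length: 98 steps
Directions: up → right → right → right → right → down → down → left → up → left → down → left → down → down → down → down → down → left → up → up → up → left → left → up → left → down → down → right → down → left → down → down → right → up → right → down → down → left → down → left → down → right → right → right → down → right → right → right → up → left → left → up → left → up → up → right → right → up → up → up → right → right → up → left → up → right → right → down → right → right → up → left → up → up → up → right → down → right → down → down → down → right → down → down → down → down → down → left → left → up → right → up → left → left → up → up → left → down

Solution:

┌─────┬───────────┬───────┐
│     │1 2 3 4 5  │5 6    │
│ ╷ ╶─┤ ╶─┬───┐ ╷ │ ╷ ╶─┐ │
│ │   │A  │0 9│6│ │4│7 8│ │
│ └─┐ │ ┌─┘ ╷ ╵ │ │ ├─┐ │ │
│   │ │ │2 1│8 7│ │3│ │9│ │
├───┤ ╵ │ ╷ ├───┴─┤ ╵ │ │ │
│5 4│   │3│ │5 6 7│2 1│0│ │
│ ╷ └───┤ │ │ ╶─┐ └─╴ │ └─┤
│6│3 2 1│4│ │4 3│8 9 0│1 2│
│ └─┬─┐ │ ├─┴─╴ ├───┐ └─┐ │
│7 8│ │0│5│0 1 2│7 6│   │3│
├─╴ │ ╵ │ │ ┌─┬─┘ ╷ ├─╴ │ │
│0 9│  9│6│9│ │  B│5│   │4│
│ ┌─┴─┐ ╵ │ │ ╵ ┌─┤ └───┤ │
│1│4 5│8 7│8│   │ │4 3 2│5│
│ ╵ ╷ ├───┘ ├───┘ ├─┬─╴ │ │
│2 3│6│5 6 7│     │ │0 1│6│
│ ┌─┘ │ ┌───┤ ╶─┐ ╵ │ ╶─┘ │
│ │8 7│4│   │   │   │9 8 7│
├─┘ ╷ │ └─┐ ╵ ╷ └─┐ └─────┤
│0 9│ │3 2│   │   │       │
│ ╶─┴─┴─┐ └───┼─╴ ├───┬─╴ │
│1 2 3 4│1 0 9│   │   │   │
│ ╶───┐ └───╴ ╵ ┌─┘ ╶─┘ ╶─┤
│     │5 6 7 8  │         │
└─────┴─────────┴─────────┘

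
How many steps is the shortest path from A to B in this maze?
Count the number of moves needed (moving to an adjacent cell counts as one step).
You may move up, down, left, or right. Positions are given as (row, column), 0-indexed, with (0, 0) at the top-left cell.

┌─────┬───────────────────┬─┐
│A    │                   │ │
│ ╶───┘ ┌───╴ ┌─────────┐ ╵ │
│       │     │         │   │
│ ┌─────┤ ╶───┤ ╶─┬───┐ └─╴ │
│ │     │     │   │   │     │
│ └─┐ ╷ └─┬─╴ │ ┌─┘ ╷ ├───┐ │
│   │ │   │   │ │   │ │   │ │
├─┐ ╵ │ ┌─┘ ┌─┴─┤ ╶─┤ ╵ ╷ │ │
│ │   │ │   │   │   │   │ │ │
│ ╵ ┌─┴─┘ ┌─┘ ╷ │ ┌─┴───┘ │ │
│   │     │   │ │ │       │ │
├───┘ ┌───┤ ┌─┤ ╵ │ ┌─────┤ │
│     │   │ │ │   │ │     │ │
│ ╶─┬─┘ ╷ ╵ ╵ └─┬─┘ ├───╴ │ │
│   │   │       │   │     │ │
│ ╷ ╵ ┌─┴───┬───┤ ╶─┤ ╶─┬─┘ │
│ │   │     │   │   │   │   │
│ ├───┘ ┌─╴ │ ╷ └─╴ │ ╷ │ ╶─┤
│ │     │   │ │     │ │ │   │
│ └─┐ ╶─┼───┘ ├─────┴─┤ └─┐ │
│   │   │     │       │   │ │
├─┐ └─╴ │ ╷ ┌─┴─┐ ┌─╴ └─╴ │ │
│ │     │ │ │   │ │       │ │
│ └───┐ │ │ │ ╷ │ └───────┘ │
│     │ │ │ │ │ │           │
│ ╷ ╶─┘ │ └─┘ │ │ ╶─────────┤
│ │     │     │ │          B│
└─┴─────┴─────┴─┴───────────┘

Using BFS to find shortest path:
Start: (0, 0), End: (13, 13)
Path found:
(0,0) → (1,0) → (1,1) → (1,2) → (1,3) → (0,3) → (0,4) → (0,5) → (0,6) → (0,7) → (0,8) → (0,9) → (0,10) → (0,11) → (0,12) → (1,12) → (1,13) → (2,13) → (3,13) → (4,13) → (5,13) → (6,13) → (7,13) → (8,13) → (8,12) → (9,12) → (9,13) → (10,13) → (11,13) → (12,13) → (12,12) → (12,11) → (12,10) → (12,9) → (12,8) → (13,8) → (13,9) → (13,10) → (13,11) → (13,12) → (13,13)
Number of steps: 40

Solution:

┌─────┬───────────────────┬─┐
│A    │↱ → → → → → → → → ↓│ │
│ ╶───┘ ┌───╴ ┌─────────┐ ╵ │
│↳ → → ↑│     │         │↳ ↓│
│ ┌─────┤ ╶───┤ ╶─┬───┐ └─╴ │
│ │     │     │   │   │    ↓│
│ └─┐ ╷ └─┬─╴ │ ┌─┘ ╷ ├───┐ │
│   │ │   │   │ │   │ │   │↓│
├─┐ ╵ │ ┌─┘ ┌─┴─┤ ╶─┤ ╵ ╷ │ │
│ │   │ │   │   │   │   │ │↓│
│ ╵ ┌─┴─┘ ┌─┘ ╷ │ ┌─┴───┘ │ │
│   │     │   │ │ │       │↓│
├───┘ ┌───┤ ┌─┤ ╵ │ ┌─────┤ │
│     │   │ │ │   │ │     │↓│
│ ╶─┬─┘ ╷ ╵ ╵ └─┬─┘ ├───╴ │ │
│   │   │       │   │     │↓│
│ ╷ ╵ ┌─┴───┬───┤ ╶─┤ ╶─┬─┘ │
│ │   │     │   │   │   │↓ ↲│
│ ├───┘ ┌─╴ │ ╷ └─╴ │ ╷ │ ╶─┤
│ │     │   │ │     │ │ │↳ ↓│
│ └─┐ ╶─┼───┘ ├─────┴─┤ └─┐ │
│   │   │     │       │   │↓│
├─┐ └─╴ │ ╷ ┌─┴─┐ ┌─╴ └─╴ │ │
│ │     │ │ │   │ │       │↓│
│ └───┐ │ │ │ ╷ │ └───────┘ │
│     │ │ │ │ │ │↓ ← ← ← ← ↲│
│ ╷ ╶─┘ │ └─┘ │ │ ╶─────────┤
│ │     │     │ │↳ → → → → B│
└─┴─────┴─────┴─┴───────────┘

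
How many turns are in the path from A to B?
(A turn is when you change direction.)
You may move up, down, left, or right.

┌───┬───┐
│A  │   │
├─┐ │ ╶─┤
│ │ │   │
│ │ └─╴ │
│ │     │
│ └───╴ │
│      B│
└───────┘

Directions: right, down, down, right, right, down
Number of turns: 3

Solution:

┌───┬───┐
│A ↓│   │
├─┐ │ ╶─┤
│ │↓│   │
│ │ └─╴ │
│ │↳ → ↓│
│ └───╴ │
│      B│
└───────┘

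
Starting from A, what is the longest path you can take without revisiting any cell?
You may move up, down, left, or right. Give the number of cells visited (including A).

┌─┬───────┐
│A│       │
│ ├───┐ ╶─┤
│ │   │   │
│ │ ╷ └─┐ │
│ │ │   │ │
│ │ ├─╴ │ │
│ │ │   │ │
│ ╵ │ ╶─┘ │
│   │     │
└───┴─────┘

Finding longest simple path using DFS:
Start: (0, 0)
Longest path visits 24 cells
Path: A → down → down → down → down → right → up → up → up → right → down → right → down → left → down → right → right → up → up → up → left → up → left → left

Solution:

┌─┬───────┐
│A│B ← ↰  │
│ ├───┐ ╶─┤
│↓│↱ ↓│↑ ↰│
│ │ ╷ └─┐ │
│↓│↑│↳ ↓│↑│
│ │ ├─╴ │ │
│↓│↑│↓ ↲│↑│
│ ╵ │ ╶─┘ │
│↳ ↑│↳ → ↑│
└───┴─────┘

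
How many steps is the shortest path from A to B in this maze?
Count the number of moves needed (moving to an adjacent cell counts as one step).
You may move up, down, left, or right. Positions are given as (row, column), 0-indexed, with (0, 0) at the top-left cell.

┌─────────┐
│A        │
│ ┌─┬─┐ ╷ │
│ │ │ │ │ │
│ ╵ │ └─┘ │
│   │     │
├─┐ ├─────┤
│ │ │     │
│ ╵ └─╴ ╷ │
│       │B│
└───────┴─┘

Using BFS to find shortest path:
Start: (0, 0), End: (4, 4)
Path found:
(0,0) → (1,0) → (2,0) → (2,1) → (3,1) → (4,1) → (4,2) → (4,3) → (3,3) → (3,4) → (4,4)
Number of steps: 10

Solution:

┌─────────┐
│A        │
│ ┌─┬─┐ ╷ │
│↓│ │ │ │ │
│ ╵ │ └─┘ │
│↳ ↓│     │
├─┐ ├─────┤
│ │↓│  ↱ ↓│
│ ╵ └─╴ ╷ │
│  ↳ → ↑│B│
└───────┴─┘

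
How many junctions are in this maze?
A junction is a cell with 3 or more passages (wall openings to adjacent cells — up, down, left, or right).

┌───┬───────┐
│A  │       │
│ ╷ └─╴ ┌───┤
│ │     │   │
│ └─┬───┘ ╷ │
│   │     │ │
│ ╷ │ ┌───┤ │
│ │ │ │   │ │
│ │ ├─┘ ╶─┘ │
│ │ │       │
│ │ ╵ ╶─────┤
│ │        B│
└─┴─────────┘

Checking each cell for number of passages:

Junctions found (3+ passages):
  (0, 3): 3 passages
  (2, 0): 3 passages
  (4, 3): 3 passages
  (5, 2): 3 passages
Total junctions: 4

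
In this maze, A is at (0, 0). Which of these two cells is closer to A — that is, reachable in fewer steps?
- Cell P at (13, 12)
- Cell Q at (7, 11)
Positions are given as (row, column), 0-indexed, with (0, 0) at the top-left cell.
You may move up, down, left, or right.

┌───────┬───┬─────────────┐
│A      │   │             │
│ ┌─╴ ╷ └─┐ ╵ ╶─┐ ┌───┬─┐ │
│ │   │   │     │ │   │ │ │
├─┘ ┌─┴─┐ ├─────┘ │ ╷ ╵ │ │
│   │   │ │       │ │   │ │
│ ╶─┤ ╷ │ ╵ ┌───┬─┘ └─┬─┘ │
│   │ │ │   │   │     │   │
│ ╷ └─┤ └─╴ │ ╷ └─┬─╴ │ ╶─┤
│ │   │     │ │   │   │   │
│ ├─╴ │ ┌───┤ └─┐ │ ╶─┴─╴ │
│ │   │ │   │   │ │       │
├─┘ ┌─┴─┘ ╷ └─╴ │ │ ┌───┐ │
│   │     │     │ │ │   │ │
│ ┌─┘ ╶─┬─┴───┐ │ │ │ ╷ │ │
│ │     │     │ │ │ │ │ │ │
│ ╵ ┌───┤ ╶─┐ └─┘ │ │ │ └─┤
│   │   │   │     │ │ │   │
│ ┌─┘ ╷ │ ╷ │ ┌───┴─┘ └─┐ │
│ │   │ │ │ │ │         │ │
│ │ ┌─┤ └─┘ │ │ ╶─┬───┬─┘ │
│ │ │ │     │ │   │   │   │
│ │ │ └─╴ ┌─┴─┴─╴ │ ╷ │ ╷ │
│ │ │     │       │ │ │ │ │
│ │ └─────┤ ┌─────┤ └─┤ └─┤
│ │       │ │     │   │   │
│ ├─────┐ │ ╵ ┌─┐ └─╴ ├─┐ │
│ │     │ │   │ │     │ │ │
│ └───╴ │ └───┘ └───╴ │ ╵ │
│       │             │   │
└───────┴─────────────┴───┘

Shortest path A → P at (13, 12): 101 steps
Shortest path A → Q at (7, 11): 92 steps

Q is closer (92 steps vs 101 steps).

Path to P:

┌───────┬───┬─────────────┐
│A → ↓  │   │             │
│ ┌─╴ ╷ └─┐ ╵ ╶─┐ ┌───┬─┐ │
│ │↓ ↲│   │     │ │   │ │ │
├─┘ ┌─┴─┐ ├─────┘ │ ╷ ╵ │ │
│↓ ↲│   │ │       │ │   │ │
│ ╶─┤ ╷ │ ╵ ┌───┬─┘ └─┬─┘ │
│↳ ↓│ │ │   │↱ ↓│     │   │
│ ╷ └─┤ └─╴ │ ╷ └─┬─╴ │ ╶─┤
│ │↳ ↓│     │↑│↳ ↓│   │   │
│ ├─╴ │ ┌───┤ └─┐ │ ╶─┴─╴ │
│ │↓ ↲│ │↱ ↓│↑ ↰│↓│       │
├─┘ ┌─┴─┘ ╷ └─╴ │ │ ┌───┐ │
│↓ ↲│↱ → ↑│↳ → ↑│↓│ │↱ ↓│ │
│ ┌─┘ ╶─┬─┴───┐ │ │ │ ╷ │ │
│↓│↱ ↑  │↓ ← ↰│ │↓│ │↑│↓│ │
│ ╵ ┌───┤ ╶─┐ └─┘ │ │ │ └─┤
│↳ ↑│↓ ↰│↳ ↓│↑ ← ↲│ │↑│↳ ↓│
│ ┌─┘ ╷ │ ╷ │ ┌───┴─┘ └─┐ │
│ │↓ ↲│↑│ │↓│ │↱ → → ↑  │↓│
│ │ ┌─┤ └─┘ │ │ ╶─┬───┬─┘ │
│ │↓│ │↑ ← ↲│ │↑ ↰│   │↓ ↲│
│ │ │ └─╴ ┌─┴─┴─╴ │ ╷ │ ╷ │
│ │↓│     │↱ → → ↑│ │ │↓│ │
│ │ └─────┤ ┌─────┤ └─┤ └─┤
│ │↳ → → ↓│↑│↓ ← ↰│   │↳ ↓│
│ ├─────┐ │ ╵ ┌─┐ └─╴ ├─┐ │
│ │     │↓│↑ ↲│ │↑ ← ↰│ │P│
│ └───╴ │ └───┘ └───╴ │ ╵ │
│       │↳ → → → → → ↑│   │
└───────┴─────────────┴───┘

Path to Q:

┌───────┬───┬─────────────┐
│A → ↓  │   │             │
│ ┌─╴ ╷ └─┐ ╵ ╶─┐ ┌───┬─┐ │
│ │↓ ↲│   │     │ │   │ │ │
├─┘ ┌─┴─┐ ├─────┘ │ ╷ ╵ │ │
│↓ ↲│   │ │       │ │   │ │
│ ╶─┤ ╷ │ ╵ ┌───┬─┘ └─┬─┘ │
│↳ ↓│ │ │   │↱ ↓│     │   │
│ ╷ └─┤ └─╴ │ ╷ └─┬─╴ │ ╶─┤
│ │↳ ↓│     │↑│↳ ↓│   │   │
│ ├─╴ │ ┌───┤ └─┐ │ ╶─┴─╴ │
│ │↓ ↲│ │↱ ↓│↑ ↰│↓│       │
├─┘ ┌─┴─┘ ╷ └─╴ │ │ ┌───┐ │
│↓ ↲│↱ → ↑│↳ → ↑│↓│ │↱ ↓│ │
│ ┌─┘ ╶─┬─┴───┐ │ │ │ ╷ │ │
│↓│↱ ↑  │↓ ← ↰│ │↓│ │↑│Q│ │
│ ╵ ┌───┤ ╶─┐ └─┘ │ │ │ └─┤
│↳ ↑│↓ ↰│↳ ↓│↑ ← ↲│ │↑│   │
│ ┌─┘ ╷ │ ╷ │ ┌───┴─┘ └─┐ │
│ │↓ ↲│↑│ │↓│ │↱ → → ↑  │ │
│ │ ┌─┤ └─┘ │ │ ╶─┬───┬─┘ │
│ │↓│ │↑ ← ↲│ │↑ ↰│   │   │
│ │ │ └─╴ ┌─┴─┴─╴ │ ╷ │ ╷ │
│ │↓│     │↱ → → ↑│ │ │ │ │
│ │ └─────┤ ┌─────┤ └─┤ └─┤
│ │↳ → → ↓│↑│↓ ← ↰│   │   │
│ ├─────┐ │ ╵ ┌─┐ └─╴ ├─┐ │
│ │     │↓│↑ ↲│ │↑ ← ↰│ │ │
│ └───╴ │ └───┘ └───╴ │ ╵ │
│       │↳ → → → → → ↑│   │
└───────┴─────────────┴───┘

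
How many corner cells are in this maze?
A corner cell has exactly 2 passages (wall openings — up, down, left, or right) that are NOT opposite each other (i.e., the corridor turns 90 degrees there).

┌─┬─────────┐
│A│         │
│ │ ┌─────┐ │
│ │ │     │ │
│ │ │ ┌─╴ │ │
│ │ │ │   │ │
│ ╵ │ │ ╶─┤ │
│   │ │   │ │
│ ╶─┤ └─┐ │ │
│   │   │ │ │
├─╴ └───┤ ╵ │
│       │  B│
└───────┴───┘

Counting corner cells (2 non-opposite passages):
Total corners: 14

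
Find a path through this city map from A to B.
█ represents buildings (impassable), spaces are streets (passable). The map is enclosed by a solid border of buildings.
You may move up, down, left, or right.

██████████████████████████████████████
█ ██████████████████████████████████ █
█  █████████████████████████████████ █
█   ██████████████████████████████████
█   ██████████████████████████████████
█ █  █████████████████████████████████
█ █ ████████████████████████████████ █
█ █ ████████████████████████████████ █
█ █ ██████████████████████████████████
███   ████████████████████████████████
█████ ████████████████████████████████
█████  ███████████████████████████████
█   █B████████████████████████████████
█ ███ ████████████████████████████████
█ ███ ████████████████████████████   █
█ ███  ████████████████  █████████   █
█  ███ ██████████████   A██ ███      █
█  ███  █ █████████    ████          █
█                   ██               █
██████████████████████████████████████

Finding the shortest path from A to B:
Movement: cardinal only
Path length: 27 steps
Directions: left → left → down → left → left → left → down → left → left → left → left → left → left → left → left → left → left → left → left → up → left → up → up → left → up → up → up

Solution:

██████████████████████████████████████
█ ██████████████████████████████████ █
█  █████████████████████████████████ █
█   ██████████████████████████████████
█   ██████████████████████████████████
█ █  █████████████████████████████████
█ █ ████████████████████████████████ █
█ █ ████████████████████████████████ █
█ █ ██████████████████████████████████
███   ████████████████████████████████
█████ ████████████████████████████████
█████  ███████████████████████████████
█   █B████████████████████████████████
█ ███↑████████████████████████████████
█ ███↑████████████████████████████   █
█ ███↑↰████████████████  █████████   █
█  ███↑██████████████ ↓←A██ ███      █
█  ███↑↰█ █████████↓←←↲████          █
█      ↑←←←←←←←←←←←↲██               █
██████████████████████████████████████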